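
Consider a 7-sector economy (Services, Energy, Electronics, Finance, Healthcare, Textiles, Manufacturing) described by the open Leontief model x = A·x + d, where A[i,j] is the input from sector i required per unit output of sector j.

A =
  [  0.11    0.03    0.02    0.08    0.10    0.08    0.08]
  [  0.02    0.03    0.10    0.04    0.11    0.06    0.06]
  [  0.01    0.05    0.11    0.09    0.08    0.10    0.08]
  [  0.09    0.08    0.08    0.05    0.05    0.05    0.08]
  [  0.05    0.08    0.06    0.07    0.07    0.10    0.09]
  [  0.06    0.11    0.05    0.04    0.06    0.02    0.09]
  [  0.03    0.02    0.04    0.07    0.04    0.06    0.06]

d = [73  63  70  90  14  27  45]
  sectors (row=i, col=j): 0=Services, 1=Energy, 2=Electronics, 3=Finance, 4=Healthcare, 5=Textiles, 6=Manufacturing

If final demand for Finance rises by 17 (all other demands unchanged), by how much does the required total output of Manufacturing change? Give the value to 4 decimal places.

Form M = I − A:
  [  0.89   -0.03   -0.02   -0.08   -0.10   -0.08   -0.08]
  [ -0.02    0.97   -0.10   -0.04   -0.11   -0.06   -0.06]
  [ -0.01   -0.05    0.89   -0.09   -0.08   -0.10   -0.08]
  [ -0.09   -0.08   -0.08    0.95   -0.05   -0.05   -0.08]
  [ -0.05   -0.08   -0.06   -0.07    0.93   -0.10   -0.09]
  [ -0.06   -0.11   -0.05   -0.04   -0.06    0.98   -0.09]
  [ -0.03   -0.02   -0.04   -0.07   -0.04   -0.06    0.94]
Leontief inverse L = M⁻¹:
  [  1.1641    0.0838    0.0738    0.1378    0.1644    0.1408    0.1516]
  [  0.0561    1.0771    0.1534    0.0905    0.1641    0.1149    0.1210]
  [  0.0551    0.1083    1.1763    0.1495    0.1451    0.1630    0.1539]
  [  0.1351    0.1274    0.1373    1.1063    0.1143    0.1099    0.1469]
  [  0.0975    0.1352    0.1219    0.1279    1.1365    0.1611    0.1624]
  [  0.0975    0.1501    0.1019    0.0890    0.1174    1.0735    0.1482]
  [  0.0611    0.0550    0.0776    0.1062    0.0793    0.0974    1.1051]
Total output x = L · d:
  x_0 = 1.1641·73 + 0.0838·63 + 0.0738·70 + 0.1378·90 + 0.1644·14 + 0.1408·27 + 0.1516·45 = 120.7487
  x_1 = 0.0561·73 + 1.0771·63 + 0.1534·70 + 0.0905·90 + 0.1641·14 + 0.1149·27 + 0.1210·45 = 101.6768
  x_2 = 0.0551·73 + 0.1083·63 + 1.1763·70 + 0.1495·90 + 0.1451·14 + 0.1630·27 + 0.1539·45 = 120.0053
  x_3 = 0.1351·73 + 0.1274·63 + 0.1373·70 + 1.1063·90 + 0.1143·14 + 0.1099·27 + 0.1469·45 = 138.2378
  x_4 = 0.0975·73 + 0.1352·63 + 0.1219·70 + 0.1279·90 + 1.1365·14 + 0.1611·27 + 0.1624·45 = 63.2519
  x_5 = 0.0975·73 + 0.1501·63 + 0.1019·70 + 0.0890·90 + 0.1174·14 + 1.0735·27 + 0.1482·45 = 69.0092
  x_6 = 0.0611·73 + 0.0550·63 + 0.0776·70 + 0.1062·90 + 0.0793·14 + 0.0974·27 + 1.1051·45 = 76.3867
Δx_6 = L[6,3] · Δd_3 = 0.1062 · 17 = 1.8052

1.8052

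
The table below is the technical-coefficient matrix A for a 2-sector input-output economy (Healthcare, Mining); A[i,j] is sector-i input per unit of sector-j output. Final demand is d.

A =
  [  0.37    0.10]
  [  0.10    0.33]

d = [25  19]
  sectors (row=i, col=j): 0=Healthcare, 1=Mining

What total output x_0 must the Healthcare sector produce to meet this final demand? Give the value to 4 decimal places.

Form M = I − A:
  [  0.63   -0.10]
  [ -0.10    0.67]
Leontief inverse L = M⁻¹:
  [  1.6258    0.2427]
  [  0.2427    1.5288]
Total output x = L · d:
  x_0 = 1.6258·25 + 0.2427·19 = 45.2560
  x_1 = 0.2427·25 + 1.5288·19 = 35.1128

45.2560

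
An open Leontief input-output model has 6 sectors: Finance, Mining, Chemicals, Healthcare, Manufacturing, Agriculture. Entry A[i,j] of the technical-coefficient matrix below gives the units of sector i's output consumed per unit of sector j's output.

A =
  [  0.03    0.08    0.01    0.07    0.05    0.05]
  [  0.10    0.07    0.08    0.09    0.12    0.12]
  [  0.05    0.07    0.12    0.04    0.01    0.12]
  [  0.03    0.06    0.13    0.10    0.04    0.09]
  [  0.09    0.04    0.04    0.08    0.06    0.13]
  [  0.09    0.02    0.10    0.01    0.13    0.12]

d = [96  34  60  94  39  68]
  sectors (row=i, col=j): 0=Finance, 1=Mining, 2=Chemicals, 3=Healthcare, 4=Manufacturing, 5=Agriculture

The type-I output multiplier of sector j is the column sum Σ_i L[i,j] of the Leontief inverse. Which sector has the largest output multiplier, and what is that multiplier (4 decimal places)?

Agriculture (2.1323)

Form M = I − A:
  [  0.97   -0.08   -0.01   -0.07   -0.05   -0.05]
  [ -0.10    0.93   -0.08   -0.09   -0.12   -0.12]
  [ -0.05   -0.07    0.88   -0.04   -0.01   -0.12]
  [ -0.03   -0.06   -0.13    0.90   -0.04   -0.09]
  [ -0.09   -0.04   -0.04   -0.08    0.94   -0.13]
  [ -0.09   -0.02   -0.10   -0.01   -0.13    0.88]
Leontief inverse L = M⁻¹:
  [  1.0665    0.1088    0.0538    0.1055    0.0905    0.1069]
  [  0.1681    1.1249    0.1615    0.1524    0.1924    0.2290]
  [  0.0992    0.1098    1.1847    0.0792    0.0629    0.1995]
  [  0.0819    0.1043    0.2043    1.1473    0.0933    0.1778]
  [  0.1406    0.0804    0.1021    0.1252    1.1171    0.2107]
  [  0.1459    0.0622    0.1612    0.0548    0.1869    1.2083]
Total output x = L · d:
  x_0 = 1.0665·96 + 0.1088·34 + 0.0538·60 + 0.1055·94 + 0.0905·39 + 0.1069·68 = 130.0245
  x_1 = 0.1681·96 + 1.1249·34 + 0.1615·60 + 0.1524·94 + 0.1924·39 + 0.2290·68 = 101.4715
  x_2 = 0.0992·96 + 0.1098·34 + 1.1847·60 + 0.0792·94 + 0.0629·39 + 0.1995·68 = 107.7972
  x_3 = 0.0819·96 + 0.1043·34 + 0.2043·60 + 1.1473·94 + 0.0933·39 + 0.1778·68 = 147.2435
  x_4 = 0.1406·96 + 0.0804·34 + 0.1021·60 + 0.1252·94 + 1.1171·39 + 0.2107·68 = 92.0252
  x_5 = 0.1459·96 + 0.0622·34 + 0.1612·60 + 0.0548·94 + 0.1869·39 + 1.2083·68 = 120.3944
Output multipliers (column sums of L):
  Finance: 1.7022
  Mining: 1.5905
  Chemicals: 1.8677
  Healthcare: 1.6642
  Manufacturing: 1.7430
  Agriculture: 2.1323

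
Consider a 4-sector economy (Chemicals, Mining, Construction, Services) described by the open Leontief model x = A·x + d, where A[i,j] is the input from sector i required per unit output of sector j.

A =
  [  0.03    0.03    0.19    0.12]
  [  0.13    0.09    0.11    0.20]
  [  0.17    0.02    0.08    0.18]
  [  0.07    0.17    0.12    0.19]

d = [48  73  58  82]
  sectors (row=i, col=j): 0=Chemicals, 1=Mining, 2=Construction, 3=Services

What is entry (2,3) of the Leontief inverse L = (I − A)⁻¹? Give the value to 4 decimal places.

Form M = I − A:
  [  0.97   -0.03   -0.19   -0.12]
  [ -0.13    0.91   -0.11   -0.20]
  [ -0.17   -0.02    0.92   -0.18]
  [ -0.07   -0.17   -0.12    0.81]
Leontief inverse L = M⁻¹:
  [  1.1082    0.0885    0.2716    0.2464]
  [  0.2274    1.1823    0.2377    0.3784]
  [  0.2449    0.0949    1.1912    0.3244]
  [  0.1798    0.2698    0.2498    1.3833]
Total output x = L · d:
  x_0 = 1.1082·48 + 0.0885·73 + 0.2716·58 + 0.2464·82 = 95.6102
  x_1 = 0.2274·48 + 1.1823·73 + 0.2377·58 + 0.3784·82 = 142.0445
  x_2 = 0.2449·48 + 0.0949·73 + 1.1912·58 + 0.3244·82 = 114.3697
  x_3 = 0.1798·48 + 0.2698·73 + 0.2498·58 + 1.3833·82 = 156.2526

L[2,3] = 0.3244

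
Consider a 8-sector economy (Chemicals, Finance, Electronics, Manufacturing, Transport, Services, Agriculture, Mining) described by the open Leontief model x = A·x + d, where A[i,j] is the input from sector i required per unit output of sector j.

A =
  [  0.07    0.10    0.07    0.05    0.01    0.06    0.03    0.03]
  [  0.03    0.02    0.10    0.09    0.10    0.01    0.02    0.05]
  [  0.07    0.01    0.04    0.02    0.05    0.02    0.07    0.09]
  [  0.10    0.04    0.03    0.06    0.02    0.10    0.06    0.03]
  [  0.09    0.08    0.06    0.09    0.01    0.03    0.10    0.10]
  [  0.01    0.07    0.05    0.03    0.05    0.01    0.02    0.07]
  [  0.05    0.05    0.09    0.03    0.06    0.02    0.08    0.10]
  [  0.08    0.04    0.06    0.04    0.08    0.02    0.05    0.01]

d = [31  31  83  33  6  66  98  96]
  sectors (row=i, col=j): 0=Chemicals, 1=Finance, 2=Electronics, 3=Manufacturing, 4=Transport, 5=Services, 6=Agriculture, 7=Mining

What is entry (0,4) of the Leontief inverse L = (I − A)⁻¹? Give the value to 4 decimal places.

Form M = I − A:
  [  0.93   -0.10   -0.07   -0.05   -0.01   -0.06   -0.03   -0.03]
  [ -0.03    0.98   -0.10   -0.09   -0.10   -0.01   -0.02   -0.05]
  [ -0.07   -0.01    0.96   -0.02   -0.05   -0.02   -0.07   -0.09]
  [ -0.10   -0.04   -0.03    0.94   -0.02   -0.10   -0.06   -0.03]
  [ -0.09   -0.08   -0.06   -0.09    0.99   -0.03   -0.10   -0.10]
  [ -0.01   -0.07   -0.05   -0.03   -0.05    0.99   -0.02   -0.07]
  [ -0.05   -0.05   -0.09   -0.03   -0.06   -0.02    0.92   -0.10]
  [ -0.08   -0.04   -0.06   -0.04   -0.08   -0.02   -0.05    0.99]
Leontief inverse L = M⁻¹:
  [  1.1125    0.1342    0.1155    0.0867    0.0462    0.0840    0.0643    0.0707]
  [  0.0834    1.0563    0.1424    0.1285    0.1309    0.0388    0.0651    0.0953]
  [  0.1132    0.0448    1.0813    0.0512    0.0802    0.0415    0.1068    0.1274]
  [  0.1443    0.0816    0.0769    1.0963    0.0539    0.1269    0.0964    0.0729]
  [  0.1525    0.1274    0.1219    0.1376    1.0582    0.0651    0.1508    0.1530]
  [  0.0459    0.0944    0.0845    0.0595    0.0786    1.0270    0.0502    0.1013]
  [  0.1053    0.0904    0.1432    0.0709    0.1017    0.0463    1.1281    0.1504]
  [  0.1245    0.0763    0.1025    0.0755    0.1083    0.0443    0.0884    1.0523]
Total output x = L · d:
  x_0 = 1.1125·31 + 0.1342·31 + 0.1155·83 + 0.0867·33 + 0.0462·6 + 0.0840·66 + 0.0643·98 + 0.0707·96 = 70.0113
  x_1 = 0.0834·31 + 1.0563·31 + 0.1424·83 + 0.1285·33 + 0.1309·6 + 0.0388·66 + 0.0651·98 + 0.0953·96 = 70.2648
  x_2 = 0.1132·31 + 0.0448·31 + 1.0813·83 + 0.0512·33 + 0.0802·6 + 0.0415·66 + 0.1068·98 + 0.1274·96 = 122.2551
  x_3 = 0.1443·31 + 0.0816·31 + 0.0769·83 + 1.0963·33 + 0.0539·6 + 0.1269·66 + 0.0964·98 + 0.0729·96 = 74.7045
  x_4 = 0.1525·31 + 0.1274·31 + 0.1219·83 + 0.1376·33 + 1.0582·6 + 0.0651·66 + 0.1508·98 + 0.1530·96 = 63.4462
  x_5 = 0.0459·31 + 0.0944·31 + 0.0845·83 + 0.0595·33 + 0.0786·6 + 1.0270·66 + 0.0502·98 + 0.1013·96 = 96.2203
  x_6 = 0.1053·31 + 0.0904·31 + 0.1432·83 + 0.0709·33 + 0.1017·6 + 0.0463·66 + 1.1281·98 + 0.1504·96 = 148.9542
  x_7 = 0.1245·31 + 0.0763·31 + 0.1025·83 + 0.0755·33 + 0.1083·6 + 0.0443·66 + 0.0884·98 + 1.0523·96 = 130.4877

L[0,4] = 0.0462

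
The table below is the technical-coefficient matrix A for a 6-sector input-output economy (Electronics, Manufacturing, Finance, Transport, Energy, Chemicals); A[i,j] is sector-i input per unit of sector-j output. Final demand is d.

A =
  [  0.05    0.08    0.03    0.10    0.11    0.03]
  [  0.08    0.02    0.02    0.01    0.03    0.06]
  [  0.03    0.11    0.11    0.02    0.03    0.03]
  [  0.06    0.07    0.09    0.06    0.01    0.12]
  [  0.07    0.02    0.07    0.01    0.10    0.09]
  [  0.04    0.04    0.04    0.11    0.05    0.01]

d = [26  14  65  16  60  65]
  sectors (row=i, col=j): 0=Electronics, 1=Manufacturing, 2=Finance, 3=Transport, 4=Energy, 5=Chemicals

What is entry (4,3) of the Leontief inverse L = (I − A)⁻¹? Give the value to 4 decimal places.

Form M = I − A:
  [  0.95   -0.08   -0.03   -0.10   -0.11   -0.03]
  [ -0.08    0.98   -0.02   -0.01   -0.03   -0.06]
  [ -0.03   -0.11    0.89   -0.02   -0.03   -0.03]
  [ -0.06   -0.07   -0.09    0.94   -0.01   -0.12]
  [ -0.07   -0.02   -0.07   -0.01    0.90   -0.09]
  [ -0.04   -0.04   -0.04   -0.11   -0.05    0.99]
Leontief inverse L = M⁻¹:
  [  1.0857    0.1110    0.0665    0.1278    0.1439    0.0702]
  [  0.0977    1.0390    0.0374    0.0317    0.0524    0.0757]
  [  0.0562    0.1385    1.1391    0.0386    0.0529    0.0541]
  [  0.0913    0.1067    0.1260    1.0953    0.0394    0.1494]
  [  0.0985    0.0503    0.1029    0.0390    1.1352    0.1171]
  [  0.0652    0.0665    0.0694    0.1317    0.0718    1.0407]
Total output x = L · d:
  x_0 = 1.0857·26 + 0.1110·14 + 0.0665·65 + 0.1278·16 + 0.1439·60 + 0.0702·65 = 49.3521
  x_1 = 0.0977·26 + 1.0390·14 + 0.0374·65 + 0.0317·16 + 0.0524·60 + 0.0757·65 = 28.0824
  x_2 = 0.0562·26 + 0.1385·14 + 1.1391·65 + 0.0386·16 + 0.0529·60 + 0.0541·65 = 84.7504
  x_3 = 0.0913·26 + 0.1067·14 + 0.1260·65 + 1.0953·16 + 0.0394·60 + 0.1494·65 = 41.6608
  x_4 = 0.0985·26 + 0.0503·14 + 0.1029·65 + 0.0390·16 + 1.1352·60 + 0.1171·65 = 86.3035
  x_5 = 0.0652·26 + 0.0665·14 + 0.0694·65 + 0.1317·16 + 0.0718·60 + 1.0407·65 = 81.1972

L[4,3] = 0.0390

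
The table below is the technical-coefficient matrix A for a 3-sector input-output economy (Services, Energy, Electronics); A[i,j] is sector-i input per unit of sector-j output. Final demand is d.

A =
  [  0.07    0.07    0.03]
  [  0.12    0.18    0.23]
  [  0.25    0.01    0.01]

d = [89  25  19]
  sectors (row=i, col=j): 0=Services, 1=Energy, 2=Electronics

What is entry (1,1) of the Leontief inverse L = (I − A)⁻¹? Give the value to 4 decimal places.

L[1,1] = 1.2436

Form M = I − A:
  [  0.93   -0.07   -0.03]
  [ -0.12    0.82   -0.23]
  [ -0.25   -0.01    0.99]
Leontief inverse L = M⁻¹:
  [  1.1024    0.0948    0.0554]
  [  0.2401    1.2436    0.2962]
  [  0.2808    0.0365    1.0271]
Total output x = L · d:
  x_0 = 1.1024·89 + 0.0948·25 + 0.0554·19 = 101.5361
  x_1 = 0.2401·89 + 1.2436·25 + 0.2962·19 = 58.0863
  x_2 = 0.2808·89 + 0.0365·25 + 1.0271·19 = 45.4191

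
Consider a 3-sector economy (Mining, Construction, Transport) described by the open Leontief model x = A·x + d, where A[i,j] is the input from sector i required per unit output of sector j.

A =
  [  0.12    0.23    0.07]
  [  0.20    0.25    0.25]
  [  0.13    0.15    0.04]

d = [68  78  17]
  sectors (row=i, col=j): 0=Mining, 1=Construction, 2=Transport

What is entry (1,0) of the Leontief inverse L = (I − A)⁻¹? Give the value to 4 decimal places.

Form M = I − A:
  [  0.88   -0.23   -0.07]
  [ -0.20    0.75   -0.25]
  [ -0.13   -0.15    0.96]
Leontief inverse L = M⁻¹:
  [  1.2638    0.4283    0.2037]
  [  0.4157    1.5475    0.4333]
  [  0.2361    0.2998    1.1370]
Total output x = L · d:
  x_0 = 1.2638·68 + 0.4283·78 + 0.2037·17 = 122.8083
  x_1 = 0.4157·68 + 1.5475·78 + 0.4333·17 = 156.3377
  x_2 = 0.2361·68 + 0.2998·78 + 1.1370·17 = 58.7664

L[1,0] = 0.4157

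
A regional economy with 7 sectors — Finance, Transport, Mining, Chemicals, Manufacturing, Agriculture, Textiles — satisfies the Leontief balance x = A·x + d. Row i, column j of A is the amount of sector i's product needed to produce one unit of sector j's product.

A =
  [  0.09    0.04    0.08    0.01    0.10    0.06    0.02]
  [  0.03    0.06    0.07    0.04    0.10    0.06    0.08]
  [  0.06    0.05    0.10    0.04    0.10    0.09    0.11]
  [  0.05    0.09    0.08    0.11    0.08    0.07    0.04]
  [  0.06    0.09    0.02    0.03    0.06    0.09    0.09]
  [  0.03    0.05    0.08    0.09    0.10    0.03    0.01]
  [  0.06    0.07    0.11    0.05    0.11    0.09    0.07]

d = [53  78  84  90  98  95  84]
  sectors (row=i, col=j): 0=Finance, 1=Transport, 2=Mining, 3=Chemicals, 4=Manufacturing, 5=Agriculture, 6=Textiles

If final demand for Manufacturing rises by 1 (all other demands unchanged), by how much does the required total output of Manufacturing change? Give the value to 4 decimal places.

Form M = I − A:
  [  0.91   -0.04   -0.08   -0.01   -0.10   -0.06   -0.02]
  [ -0.03    0.94   -0.07   -0.04   -0.10   -0.06   -0.08]
  [ -0.06   -0.05    0.90   -0.04   -0.10   -0.09   -0.11]
  [ -0.05   -0.09   -0.08    0.89   -0.08   -0.07   -0.04]
  [ -0.06   -0.09   -0.02   -0.03    0.94   -0.09   -0.09]
  [ -0.03   -0.05   -0.08   -0.09   -0.10    0.97   -0.01]
  [ -0.06   -0.07   -0.11   -0.05   -0.11   -0.09    0.93]
Leontief inverse L = M⁻¹:
  [  1.1320    0.0864    0.1331    0.0434    0.1673    0.1126    0.0668]
  [  0.0745    1.1153    0.1319    0.0826    0.1763    0.1207    0.1350]
  [  0.1168    0.1174    1.1796    0.0929    0.1966    0.1653    0.1769]
  [  0.1016    0.1551    0.1531    1.1641    0.1694    0.1392    0.1016]
  [  0.1030    0.1426    0.0819    0.0722    1.1366    0.1463    0.1388]
  [  0.0697    0.1004    0.1328    0.1298    0.1655    1.0840    0.0591]
  [  0.1169    0.1383    0.1888    0.1037    0.2069    0.1656    1.1383]
Total output x = L · d:
  x_0 = 1.1320·53 + 0.0864·78 + 0.1331·84 + 0.0434·90 + 0.1673·98 + 0.1126·95 + 0.0668·84 = 114.5098
  x_1 = 0.0745·53 + 1.1153·78 + 0.1319·84 + 0.0826·90 + 0.1763·98 + 0.1207·95 + 0.1350·84 = 149.5355
  x_2 = 0.1168·53 + 0.1174·78 + 1.1796·84 + 0.0929·90 + 0.1966·98 + 0.1653·95 + 0.1769·84 = 172.6235
  x_3 = 0.1016·53 + 0.1551·78 + 0.1531·84 + 1.1641·90 + 0.1694·98 + 0.1392·95 + 0.1016·84 = 173.4767
  x_4 = 0.1030·53 + 0.1426·78 + 0.0819·84 + 0.0722·90 + 1.1366·98 + 0.1463·95 + 0.1388·84 = 166.9081
  x_5 = 0.0697·53 + 0.1004·78 + 0.1328·84 + 0.1298·90 + 0.1655·98 + 1.0840·95 + 0.0591·84 = 158.5192
  x_6 = 0.1169·53 + 0.1383·78 + 0.1888·84 + 0.1037·90 + 0.2069·98 + 0.1656·95 + 1.1383·84 = 173.7926
Δx_4 = L[4,4] · Δd_4 = 1.1366 · 1 = 1.1366

1.1366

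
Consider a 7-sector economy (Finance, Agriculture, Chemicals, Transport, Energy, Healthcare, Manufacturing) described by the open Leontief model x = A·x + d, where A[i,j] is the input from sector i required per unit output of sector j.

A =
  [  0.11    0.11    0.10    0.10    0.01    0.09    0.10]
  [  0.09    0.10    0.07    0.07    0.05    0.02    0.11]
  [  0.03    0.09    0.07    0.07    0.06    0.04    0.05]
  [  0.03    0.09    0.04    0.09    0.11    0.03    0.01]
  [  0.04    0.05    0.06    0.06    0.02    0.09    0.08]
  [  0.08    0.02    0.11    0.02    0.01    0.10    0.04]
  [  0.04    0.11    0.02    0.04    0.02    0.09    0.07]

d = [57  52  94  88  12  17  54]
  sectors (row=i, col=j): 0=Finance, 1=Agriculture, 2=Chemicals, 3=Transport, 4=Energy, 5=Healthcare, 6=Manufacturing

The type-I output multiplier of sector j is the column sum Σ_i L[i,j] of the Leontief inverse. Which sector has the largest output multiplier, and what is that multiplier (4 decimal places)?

Form M = I − A:
  [  0.89   -0.11   -0.10   -0.10   -0.01   -0.09   -0.10]
  [ -0.09    0.90   -0.07   -0.07   -0.05   -0.02   -0.11]
  [ -0.03   -0.09    0.93   -0.07   -0.06   -0.04   -0.05]
  [ -0.03   -0.09   -0.04    0.91   -0.11   -0.03   -0.01]
  [ -0.04   -0.05   -0.06   -0.06    0.98   -0.09   -0.08]
  [ -0.08   -0.02   -0.11   -0.02   -0.01    0.90   -0.04]
  [ -0.04   -0.11   -0.02   -0.04   -0.02   -0.09    0.93]
Leontief inverse L = M⁻¹:
  [  1.1812    0.2076    0.1765    0.1744    0.0582    0.1597    0.1748]
  [  0.1473    1.1834    0.1293    0.1324    0.0890    0.0776    0.1752]
  [  0.0731    0.1516    1.1176    0.1180    0.0930    0.0835    0.0987]
  [  0.0718    0.1479    0.0869    1.1384    0.1433    0.0724    0.0576]
  [  0.0830    0.1078    0.1080    0.1034    1.0489    0.1363    0.1247]
  [  0.1236    0.0752    0.1613    0.0630    0.0355    1.1463    0.0839]
  [  0.0866    0.1681    0.0686    0.0830    0.0472    0.1348    1.1189]
Total output x = L · d:
  x_0 = 1.1812·57 + 0.2076·52 + 0.1765·94 + 0.1744·88 + 0.0582·12 + 0.1597·17 + 0.1748·54 = 122.9236
  x_1 = 0.1473·57 + 1.1834·52 + 0.1293·94 + 0.1324·88 + 0.0890·12 + 0.0776·17 + 0.1752·54 = 105.5912
  x_2 = 0.0731·57 + 0.1516·52 + 1.1176·94 + 0.1180·88 + 0.0930·12 + 0.0835·17 + 0.0987·54 = 135.3517
  x_3 = 0.0718·57 + 0.1479·52 + 0.0869·94 + 1.1384·88 + 0.1433·12 + 0.0724·17 + 0.0576·54 = 126.1863
  x_4 = 0.0830·57 + 0.1078·52 + 0.1080·94 + 0.1034·88 + 1.0489·12 + 0.1363·17 + 0.1247·54 = 51.2199
  x_5 = 0.1236·57 + 0.0752·52 + 0.1613·94 + 0.0630·88 + 0.0355·12 + 1.1463·17 + 0.0839·54 = 56.1097
  x_6 = 0.0866·57 + 0.1681·52 + 0.0686·94 + 0.0830·88 + 0.0472·12 + 0.1348·17 + 1.1189·54 = 90.7105
Output multipliers (column sums of L):
  Finance: 1.7667
  Agriculture: 2.0417
  Chemicals: 1.8482
  Transport: 1.8126
  Energy: 1.5151
  Healthcare: 1.8106
  Manufacturing: 1.8338

Agriculture (2.0417)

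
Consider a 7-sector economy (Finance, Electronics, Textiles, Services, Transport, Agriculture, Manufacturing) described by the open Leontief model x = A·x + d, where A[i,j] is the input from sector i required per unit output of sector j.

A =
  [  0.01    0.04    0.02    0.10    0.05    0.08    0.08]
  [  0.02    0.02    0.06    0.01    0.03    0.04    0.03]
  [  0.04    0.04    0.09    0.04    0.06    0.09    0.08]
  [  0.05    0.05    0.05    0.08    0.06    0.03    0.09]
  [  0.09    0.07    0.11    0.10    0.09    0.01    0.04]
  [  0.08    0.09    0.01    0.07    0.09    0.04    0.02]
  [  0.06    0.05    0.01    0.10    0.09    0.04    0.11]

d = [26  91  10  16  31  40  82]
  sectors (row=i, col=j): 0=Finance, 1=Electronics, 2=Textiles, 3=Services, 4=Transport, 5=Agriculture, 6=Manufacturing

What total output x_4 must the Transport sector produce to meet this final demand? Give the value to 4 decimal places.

63.4518

Form M = I − A:
  [  0.99   -0.04   -0.02   -0.10   -0.05   -0.08   -0.08]
  [ -0.02    0.98   -0.06   -0.01   -0.03   -0.04   -0.03]
  [ -0.04   -0.04    0.91   -0.04   -0.06   -0.09   -0.08]
  [ -0.05   -0.05   -0.05    0.92   -0.06   -0.03   -0.09]
  [ -0.09   -0.07   -0.11   -0.10    0.91   -0.01   -0.04]
  [ -0.08   -0.09   -0.01   -0.07   -0.09    0.96   -0.02]
  [ -0.06   -0.05   -0.01   -0.10   -0.09   -0.04    0.89]
Leontief inverse L = M⁻¹:
  [  1.0458    0.0751    0.0502    0.1485    0.0956    0.1057    0.1227]
  [  0.0388    1.0389    0.0791    0.0351    0.0549    0.0578    0.0529]
  [  0.0801    0.0802    1.1276    0.0944    0.1127    0.1252    0.1287]
  [  0.0854    0.0851    0.0849    1.1323    0.1075    0.0609    0.1389]
  [  0.1312    0.1117    0.1593    0.1616    1.1458    0.0516    0.0989]
  [  0.1123    0.1231    0.0455    0.1177    0.1326    1.0680    0.0602]
  [  0.1015    0.0907    0.0482    0.1619    0.1447    0.0718    1.1646]
Total output x = L · d:
  x_0 = 1.0458·26 + 0.0751·91 + 0.0502·10 + 0.1485·16 + 0.0956·31 + 0.1057·40 + 0.1227·82 = 54.1613
  x_1 = 0.0388·26 + 1.0389·91 + 0.0791·10 + 0.0351·16 + 0.0549·31 + 0.0578·40 + 0.0529·82 = 105.2598
  x_2 = 0.0801·26 + 0.0802·91 + 1.1276·10 + 0.0944·16 + 0.1127·31 + 0.1252·40 + 0.1287·82 = 41.2233
  x_3 = 0.0854·26 + 0.0851·91 + 0.0849·10 + 1.1323·16 + 0.1075·31 + 0.0609·40 + 0.1389·82 = 46.0870
  x_4 = 0.1312·26 + 0.1117·91 + 0.1593·10 + 0.1616·16 + 1.1458·31 + 0.0516·40 + 0.0989·82 = 63.4518
  x_5 = 0.1123·26 + 0.1231·91 + 0.0455·10 + 0.1177·16 + 0.1326·31 + 1.0680·40 + 0.0602·82 = 68.2206
  x_6 = 0.1015·26 + 0.0907·91 + 0.0482·10 + 0.1619·16 + 0.1447·31 + 0.0718·40 + 1.1646·82 = 116.8237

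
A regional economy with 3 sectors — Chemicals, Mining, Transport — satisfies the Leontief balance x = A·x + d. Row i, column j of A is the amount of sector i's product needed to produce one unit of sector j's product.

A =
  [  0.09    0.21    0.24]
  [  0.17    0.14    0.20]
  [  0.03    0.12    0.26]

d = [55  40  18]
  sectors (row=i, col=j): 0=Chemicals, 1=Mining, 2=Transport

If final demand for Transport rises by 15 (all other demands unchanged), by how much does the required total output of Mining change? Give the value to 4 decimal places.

6.4453

Form M = I − A:
  [  0.91   -0.21   -0.24]
  [ -0.17    0.86   -0.20]
  [ -0.03   -0.12    0.74]
Leontief inverse L = M⁻¹:
  [  1.1811    0.3552    0.4791]
  [  0.2542    1.2848    0.4297]
  [  0.0891    0.2228    1.4405]
Total output x = L · d:
  x_0 = 1.1811·55 + 0.3552·40 + 0.4791·18 = 87.7910
  x_1 = 0.2542·55 + 1.2848·40 + 0.4297·18 = 73.1072
  x_2 = 0.0891·55 + 0.2228·40 + 1.4405·18 = 39.7386
Δx_1 = L[1,2] · Δd_2 = 0.4297 · 15 = 6.4453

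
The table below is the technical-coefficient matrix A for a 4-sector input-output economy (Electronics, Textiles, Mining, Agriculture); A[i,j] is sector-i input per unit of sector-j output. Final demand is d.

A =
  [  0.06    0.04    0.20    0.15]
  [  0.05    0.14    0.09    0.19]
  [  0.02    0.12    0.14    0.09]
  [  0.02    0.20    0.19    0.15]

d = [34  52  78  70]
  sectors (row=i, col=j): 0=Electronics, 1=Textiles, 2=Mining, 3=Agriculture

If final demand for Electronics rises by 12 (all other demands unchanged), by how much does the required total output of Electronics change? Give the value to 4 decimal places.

Form M = I − A:
  [  0.94   -0.04   -0.20   -0.15]
  [ -0.05    0.86   -0.09   -0.19]
  [ -0.02   -0.12    0.86   -0.09]
  [ -0.02   -0.20   -0.19    0.85]
Leontief inverse L = M⁻¹:
  [  1.0847    0.1567    0.3263    0.2610]
  [  0.0793    1.2724    0.2227    0.3220]
  [  0.0419    0.2180    1.2367    0.1871]
  [  0.0535    0.3518    0.3365    1.3002]
Total output x = L · d:
  x_0 = 1.0847·34 + 0.1567·52 + 0.3263·78 + 0.2610·70 = 88.7455
  x_1 = 0.0793·34 + 1.2724·52 + 0.2227·78 + 0.3220·70 = 108.7759
  x_2 = 0.0419·34 + 0.2180·52 + 1.2367·78 + 0.1871·70 = 122.3162
  x_3 = 0.0535·34 + 0.3518·52 + 0.3365·78 + 1.3002·70 = 137.3767
Δx_0 = L[0,0] · Δd_0 = 1.0847 · 12 = 13.0159

13.0159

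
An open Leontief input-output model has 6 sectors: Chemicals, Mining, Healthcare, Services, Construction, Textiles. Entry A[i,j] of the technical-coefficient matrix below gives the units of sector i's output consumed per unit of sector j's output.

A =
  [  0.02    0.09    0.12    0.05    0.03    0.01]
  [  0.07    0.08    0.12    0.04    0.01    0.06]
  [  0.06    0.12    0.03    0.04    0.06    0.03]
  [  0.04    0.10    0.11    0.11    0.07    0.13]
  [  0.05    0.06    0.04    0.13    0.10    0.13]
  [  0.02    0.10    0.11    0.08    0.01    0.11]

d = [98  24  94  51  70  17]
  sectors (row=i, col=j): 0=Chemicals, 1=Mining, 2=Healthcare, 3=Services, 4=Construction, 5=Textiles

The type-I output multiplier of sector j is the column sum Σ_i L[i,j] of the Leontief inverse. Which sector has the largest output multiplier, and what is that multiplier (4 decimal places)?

Form M = I − A:
  [  0.98   -0.09   -0.12   -0.05   -0.03   -0.01]
  [ -0.07    0.92   -0.12   -0.04   -0.01   -0.06]
  [ -0.06   -0.12    0.97   -0.04   -0.06   -0.03]
  [ -0.04   -0.10   -0.11    0.89   -0.07   -0.13]
  [ -0.05   -0.06   -0.04   -0.13    0.90   -0.13]
  [ -0.02   -0.10   -0.11   -0.08   -0.01    0.89]
Leontief inverse L = M⁻¹:
  [  1.0478    0.1419    0.1644    0.0849    0.0546    0.0472]
  [  0.0993    1.1413    0.1753    0.0789    0.0349    0.1006]
  [  0.0877    0.1721    1.0839    0.0802    0.0842    0.0731]
  [  0.0840    0.1923    0.1965    1.1810    0.1122    0.2094]
  [  0.0887    0.1442    0.1229    0.2028    1.1420    0.2113]
  [  0.0541    0.1716    0.1764    0.1291    0.0385    1.1662]
Total output x = L · d:
  x_0 = 1.0478·98 + 0.1419·24 + 0.1644·94 + 0.0849·51 + 0.0546·70 + 0.0472·17 = 130.4975
  x_1 = 0.0993·98 + 1.1413·24 + 0.1753·94 + 0.0789·51 + 0.0349·70 + 0.1006·17 = 61.7789
  x_2 = 0.0877·98 + 0.1721·24 + 1.0839·94 + 0.0802·51 + 0.0842·70 + 0.0731·17 = 125.8444
  x_3 = 0.0840·98 + 0.1923·24 + 0.1965·94 + 1.1810·51 + 0.1122·70 + 0.2094·17 = 102.9598
  x_4 = 0.0887·98 + 0.1442·24 + 0.1229·94 + 0.2028·51 + 1.1420·70 + 0.2113·17 = 117.5709
  x_5 = 0.0541·98 + 0.1716·24 + 0.1764·94 + 0.1291·51 + 0.0385·70 + 1.1662·17 = 55.1047
Output multipliers (column sums of L):
  Chemicals: 1.4616
  Mining: 1.9634
  Healthcare: 1.9194
  Services: 1.7569
  Construction: 1.4663
  Textiles: 1.8079

Mining (1.9634)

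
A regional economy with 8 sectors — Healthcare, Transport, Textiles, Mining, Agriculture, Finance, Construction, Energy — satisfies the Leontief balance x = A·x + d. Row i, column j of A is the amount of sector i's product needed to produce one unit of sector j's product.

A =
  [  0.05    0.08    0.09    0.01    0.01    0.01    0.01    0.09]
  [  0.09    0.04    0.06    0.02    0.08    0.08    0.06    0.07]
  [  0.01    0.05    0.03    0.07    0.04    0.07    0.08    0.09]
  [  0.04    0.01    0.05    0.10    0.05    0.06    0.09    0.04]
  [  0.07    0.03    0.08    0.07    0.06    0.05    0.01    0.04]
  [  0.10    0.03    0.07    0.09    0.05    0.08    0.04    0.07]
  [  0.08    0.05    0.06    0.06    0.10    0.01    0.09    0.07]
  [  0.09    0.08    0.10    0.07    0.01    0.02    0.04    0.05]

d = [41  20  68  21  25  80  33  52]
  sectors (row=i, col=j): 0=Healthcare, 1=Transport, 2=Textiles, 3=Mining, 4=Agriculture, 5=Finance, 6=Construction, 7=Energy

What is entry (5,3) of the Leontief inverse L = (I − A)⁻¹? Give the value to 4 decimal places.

Form M = I − A:
  [  0.95   -0.08   -0.09   -0.01   -0.01   -0.01   -0.01   -0.09]
  [ -0.09    0.96   -0.06   -0.02   -0.08   -0.08   -0.06   -0.07]
  [ -0.01   -0.05    0.97   -0.07   -0.04   -0.07   -0.08   -0.09]
  [ -0.04   -0.01   -0.05    0.90   -0.05   -0.06   -0.09   -0.04]
  [ -0.07   -0.03   -0.08   -0.07    0.94   -0.05   -0.01   -0.04]
  [ -0.10   -0.03   -0.07   -0.09   -0.05    0.92   -0.04   -0.07]
  [ -0.08   -0.05   -0.06   -0.06   -0.10   -0.01    0.91   -0.07]
  [ -0.09   -0.08   -0.10   -0.07   -0.01   -0.02   -0.04    0.95]
Leontief inverse L = M⁻¹:
  [  1.0901    0.1141    0.1331    0.0453    0.0376    0.0403    0.0438    0.1340]
  [  0.1501    1.0853    0.1235    0.0741    0.1220    0.1208    0.1038    0.1307]
  [  0.0663    0.0876    1.0858    0.1237    0.0816    0.1079    0.1261    0.1415]
  [  0.0910    0.0456    0.1031    1.1541    0.0912    0.0965    0.1365    0.0913]
  [  0.1144    0.0642    0.1290    0.1164    1.0928    0.0861    0.0480    0.0886]
  [  0.1603    0.0758    0.1354    0.1500    0.0927    1.1243    0.0898    0.1333]
  [  0.1396    0.0956    0.1244    0.1158    0.1463    0.0500    1.1387    0.1307]
  [  0.1401    0.1211    0.1543    0.1178    0.0488    0.0591    0.0865    1.1072]
Total output x = L · d:
  x_0 = 1.0901·41 + 0.1141·20 + 0.1331·68 + 0.0453·21 + 0.0376·25 + 0.0403·80 + 0.0438·33 + 0.1340·52 = 69.5512
  x_1 = 0.1501·41 + 1.0853·20 + 0.1235·68 + 0.0741·21 + 0.1220·25 + 0.1208·80 + 0.1038·33 + 0.1307·52 = 60.7521
  x_2 = 0.0663·41 + 0.0876·20 + 1.0858·68 + 0.1237·21 + 0.0816·25 + 0.1079·80 + 0.1261·33 + 0.1415·52 = 103.0919
  x_3 = 0.0910·41 + 0.0456·20 + 0.1031·68 + 1.1541·21 + 0.0912·25 + 0.0965·80 + 0.1365·33 + 0.0913·52 = 55.1443
  x_4 = 0.1144·41 + 0.0642·20 + 0.1290·68 + 0.1164·21 + 1.0928·25 + 0.0861·80 + 0.0480·33 + 0.0886·52 = 57.5898
  x_5 = 0.1603·41 + 0.0758·20 + 0.1354·68 + 0.1500·21 + 0.0927·25 + 1.1243·80 + 0.0898·33 + 0.1333·52 = 122.5923
  x_6 = 0.1396·41 + 0.0956·20 + 0.1244·68 + 0.1158·21 + 0.1463·25 + 0.0500·80 + 1.1387·33 + 0.1307·52 = 70.5569
  x_7 = 0.1401·41 + 0.1211·20 + 0.1543·68 + 0.1178·21 + 0.0488·25 + 0.0591·80 + 0.0865·33 + 1.1072·52 = 87.5148

L[5,3] = 0.1500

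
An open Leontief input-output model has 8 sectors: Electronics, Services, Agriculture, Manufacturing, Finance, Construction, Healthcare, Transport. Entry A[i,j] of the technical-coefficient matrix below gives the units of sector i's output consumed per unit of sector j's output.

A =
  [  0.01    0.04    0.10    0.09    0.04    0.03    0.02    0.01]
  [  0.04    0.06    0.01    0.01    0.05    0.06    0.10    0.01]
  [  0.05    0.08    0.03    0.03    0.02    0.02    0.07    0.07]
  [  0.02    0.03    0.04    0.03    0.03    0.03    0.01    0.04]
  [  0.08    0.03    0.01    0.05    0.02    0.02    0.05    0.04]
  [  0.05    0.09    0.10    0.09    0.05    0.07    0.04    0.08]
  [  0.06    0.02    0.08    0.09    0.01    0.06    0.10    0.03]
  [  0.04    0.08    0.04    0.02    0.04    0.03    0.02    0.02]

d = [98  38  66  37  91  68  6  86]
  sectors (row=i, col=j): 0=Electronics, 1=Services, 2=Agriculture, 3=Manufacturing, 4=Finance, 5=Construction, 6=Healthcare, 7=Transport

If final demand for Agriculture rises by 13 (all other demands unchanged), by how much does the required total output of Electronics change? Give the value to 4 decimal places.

Form M = I − A:
  [  0.99   -0.04   -0.10   -0.09   -0.04   -0.03   -0.02   -0.01]
  [ -0.04    0.94   -0.01   -0.01   -0.05   -0.06   -0.10   -0.01]
  [ -0.05   -0.08    0.97   -0.03   -0.02   -0.02   -0.07   -0.07]
  [ -0.02   -0.03   -0.04    0.97   -0.03   -0.03   -0.01   -0.04]
  [ -0.08   -0.03   -0.01   -0.05    0.98   -0.02   -0.05   -0.04]
  [ -0.05   -0.09   -0.10   -0.09   -0.05    0.93   -0.04   -0.08]
  [ -0.06   -0.02   -0.08   -0.09   -0.01   -0.06    0.90   -0.03]
  [ -0.04   -0.08   -0.04   -0.02   -0.04   -0.03   -0.02    0.98]
Leontief inverse L = M⁻¹:
  [  1.0325    0.0682    0.1227    0.1128    0.0559    0.0493    0.0473    0.0324]
  [  0.0660    1.0873    0.0416    0.0431    0.0673    0.0857    0.1342    0.0304]
  [  0.0744    0.1104    1.0593    0.0583    0.0390    0.0445    0.1031    0.0883]
  [  0.0355    0.0504    0.0568    1.0464    0.0419    0.0438    0.0279    0.0538]
  [  0.0977    0.0526    0.0366    0.0755    1.0351    0.0384    0.0721    0.0548]
  [  0.0876    0.1399    0.1424    0.1310    0.0796    1.1054    0.0861    0.1140]
  [  0.0894    0.0570    0.1209    0.1293    0.0315    0.0893    1.1373    0.0588]
  [  0.0598    0.1047    0.0611    0.0416    0.0556    0.0489    0.0465    1.0358]
Total output x = L · d:
  x_0 = 1.0325·98 + 0.0682·38 + 0.1227·66 + 0.1128·37 + 0.0559·91 + 0.0493·68 + 0.0473·6 + 0.0324·86 = 127.5571
  x_1 = 0.0660·98 + 1.0873·38 + 0.0416·66 + 0.0431·37 + 0.0673·91 + 0.0857·68 + 0.1342·6 + 0.0304·86 = 67.5009
  x_2 = 0.0744·98 + 0.1104·38 + 1.0593·66 + 0.0583·37 + 0.0390·91 + 0.0445·68 + 0.1031·6 + 0.0883·86 = 98.3398
  x_3 = 0.0355·98 + 0.0504·38 + 0.0568·66 + 1.0464·37 + 0.0419·91 + 0.0438·68 + 0.0279·6 + 0.0538·86 = 59.4524
  x_4 = 0.0977·98 + 0.0526·38 + 0.0366·66 + 0.0755·37 + 1.0351·91 + 0.0384·68 + 0.0721·6 + 0.0548·86 = 118.7290
  x_5 = 0.0876·98 + 0.1399·38 + 0.1424·66 + 0.1310·37 + 0.0796·91 + 1.1054·68 + 0.0861·6 + 0.1140·86 = 120.8673
  x_6 = 0.0894·98 + 0.0570·38 + 0.1209·66 + 0.1293·37 + 0.0315·91 + 0.0893·68 + 1.1373·6 + 0.0588·86 = 44.5059
  x_7 = 0.0598·98 + 0.1047·38 + 0.0611·66 + 0.0416·37 + 0.0556·91 + 0.0489·68 + 0.0465·6 + 1.0358·86 = 113.1534
Δx_0 = L[0,2] · Δd_2 = 0.1227 · 13 = 1.5951

1.5951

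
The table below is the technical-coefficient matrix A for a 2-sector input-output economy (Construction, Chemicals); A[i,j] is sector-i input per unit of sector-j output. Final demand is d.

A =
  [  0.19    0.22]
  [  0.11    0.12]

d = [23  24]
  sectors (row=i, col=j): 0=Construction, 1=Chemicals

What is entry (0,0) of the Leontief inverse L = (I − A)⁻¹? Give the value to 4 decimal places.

L[0,0] = 1.2780

Form M = I − A:
  [  0.81   -0.22]
  [ -0.11    0.88]
Leontief inverse L = M⁻¹:
  [  1.2780    0.3195]
  [  0.1597    1.1763]
Total output x = L · d:
  x_0 = 1.2780·23 + 0.3195·24 = 37.0607
  x_1 = 0.1597·23 + 1.1763·24 = 31.9053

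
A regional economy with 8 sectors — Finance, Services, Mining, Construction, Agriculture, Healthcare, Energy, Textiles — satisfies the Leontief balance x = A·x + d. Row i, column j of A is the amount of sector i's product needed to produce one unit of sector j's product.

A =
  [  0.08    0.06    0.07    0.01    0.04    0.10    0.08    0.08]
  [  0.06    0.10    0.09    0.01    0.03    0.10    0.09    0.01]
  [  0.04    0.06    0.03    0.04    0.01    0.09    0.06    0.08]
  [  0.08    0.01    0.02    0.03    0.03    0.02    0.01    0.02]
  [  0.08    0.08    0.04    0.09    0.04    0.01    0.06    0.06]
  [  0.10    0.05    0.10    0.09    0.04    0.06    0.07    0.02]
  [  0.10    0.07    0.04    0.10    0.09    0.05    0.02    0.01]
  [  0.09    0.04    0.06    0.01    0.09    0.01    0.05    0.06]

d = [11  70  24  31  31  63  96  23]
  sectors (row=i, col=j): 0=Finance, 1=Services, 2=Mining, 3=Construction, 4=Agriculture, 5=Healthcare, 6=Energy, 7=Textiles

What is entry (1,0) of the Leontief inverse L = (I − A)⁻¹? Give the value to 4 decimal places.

Form M = I − A:
  [  0.92   -0.06   -0.07   -0.01   -0.04   -0.10   -0.08   -0.08]
  [ -0.06    0.90   -0.09   -0.01   -0.03   -0.10   -0.09   -0.01]
  [ -0.04   -0.06    0.97   -0.04   -0.01   -0.09   -0.06   -0.08]
  [ -0.08   -0.01   -0.02    0.97   -0.03   -0.02   -0.01   -0.02]
  [ -0.08   -0.08   -0.04   -0.09    0.96   -0.01   -0.06   -0.06]
  [ -0.10   -0.05   -0.10   -0.09   -0.04    0.94   -0.07   -0.02]
  [ -0.10   -0.07   -0.04   -0.10   -0.09   -0.05    0.98   -0.01]
  [ -0.09   -0.04   -0.06   -0.01   -0.09   -0.01   -0.05    0.94]
Leontief inverse L = M⁻¹:
  [  1.1567    0.1188    0.1288    0.0565    0.0859    0.1587    0.1366    0.1222]
  [  0.1307    1.1587    0.1464    0.0562    0.0696    0.1613    0.1448    0.0465]
  [  0.1004    0.1036    1.0760    0.0748    0.0464    0.1334    0.1023    0.1097]
  [  0.1116    0.0330    0.0431    1.0466    0.0476    0.0445    0.0336    0.0401]
  [  0.1434    0.1280    0.0853    0.1234    1.0775    0.0577    0.1049    0.0946]
  [  0.1730    0.1047    0.1525    0.1337    0.0801    1.1188    0.1224    0.0619]
  [  0.1664    0.1205    0.0886    0.1382    0.1248    0.1006    1.0691    0.0474]
  [  0.1483    0.0874    0.1022    0.0443    0.1253    0.0538    0.0943    1.0972]
Total output x = L · d:
  x_0 = 1.1567·11 + 0.1188·70 + 0.1288·24 + 0.0565·31 + 0.0859·31 + 0.1587·63 + 0.1366·96 + 0.1222·23 = 54.4731
  x_1 = 0.1307·11 + 1.1587·70 + 0.1464·24 + 0.0562·31 + 0.0696·31 + 0.1613·63 + 0.1448·96 + 0.0465·23 = 115.0902
  x_2 = 0.1004·11 + 0.1036·70 + 1.0760·24 + 0.0748·31 + 0.0464·31 + 0.1334·63 + 0.1023·96 + 0.1097·23 = 58.6951
  x_3 = 0.1116·11 + 0.0330·70 + 0.0431·24 + 1.0466·31 + 0.0476·31 + 0.0445·63 + 0.0336·96 + 0.0401·23 = 45.4495
  x_4 = 0.1434·11 + 0.1280·70 + 0.0853·24 + 0.1234·31 + 1.0775·31 + 0.0577·63 + 0.1049·96 + 0.0946·23 = 65.6881
  x_5 = 0.1730·11 + 0.1047·70 + 0.1525·24 + 0.1337·31 + 0.0801·31 + 1.1188·63 + 0.1224·96 + 0.0619·23 = 103.1862
  x_6 = 0.1664·11 + 0.1205·70 + 0.0886·24 + 0.1382·31 + 0.1248·31 + 0.1006·63 + 1.0691·96 + 0.0474·23 = 130.6113
  x_7 = 0.1483·11 + 0.0874·70 + 0.1022·24 + 0.0443·31 + 0.1253·31 + 0.0538·63 + 0.0943·96 + 1.0972·23 = 53.1455

L[1,0] = 0.1307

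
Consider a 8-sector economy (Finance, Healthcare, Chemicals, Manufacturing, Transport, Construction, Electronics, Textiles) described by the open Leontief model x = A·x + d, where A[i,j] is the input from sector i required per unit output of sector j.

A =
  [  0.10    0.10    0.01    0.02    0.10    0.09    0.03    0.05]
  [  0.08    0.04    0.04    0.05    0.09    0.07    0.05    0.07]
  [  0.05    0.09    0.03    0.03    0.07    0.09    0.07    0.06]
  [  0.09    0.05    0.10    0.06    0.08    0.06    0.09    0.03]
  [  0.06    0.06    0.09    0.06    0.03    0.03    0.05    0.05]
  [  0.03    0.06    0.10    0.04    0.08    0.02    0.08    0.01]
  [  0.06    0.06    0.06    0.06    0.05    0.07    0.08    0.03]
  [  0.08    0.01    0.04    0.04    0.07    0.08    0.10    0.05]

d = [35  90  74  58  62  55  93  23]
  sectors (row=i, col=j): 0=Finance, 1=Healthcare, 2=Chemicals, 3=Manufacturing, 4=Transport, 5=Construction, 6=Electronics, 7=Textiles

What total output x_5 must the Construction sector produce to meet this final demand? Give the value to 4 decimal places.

108.8815

Form M = I − A:
  [  0.90   -0.10   -0.01   -0.02   -0.10   -0.09   -0.03   -0.05]
  [ -0.08    0.96   -0.04   -0.05   -0.09   -0.07   -0.05   -0.07]
  [ -0.05   -0.09    0.97   -0.03   -0.07   -0.09   -0.07   -0.06]
  [ -0.09   -0.05   -0.10    0.94   -0.08   -0.06   -0.09   -0.03]
  [ -0.06   -0.06   -0.09   -0.06    0.97   -0.03   -0.05   -0.05]
  [ -0.03   -0.06   -0.10   -0.04   -0.08    0.98   -0.08   -0.01]
  [ -0.06   -0.06   -0.06   -0.06   -0.05   -0.07    0.92   -0.03]
  [ -0.08   -0.01   -0.04   -0.04   -0.07   -0.08   -0.10    0.95]
Leontief inverse L = M⁻¹:
  [  1.1651    0.1569    0.0649    0.0618    0.1678    0.1470    0.0894    0.0921]
  [  0.1437    1.0962    0.0952    0.0916    0.1552    0.1276    0.1120    0.1103]
  [  0.1119    0.1441    1.0854    0.0723    0.1353    0.1464    0.1321    0.1002]
  [  0.1624    0.1183    0.1615    1.1076    0.1551    0.1285    0.1603    0.0770]
  [  0.1174    0.1109    0.1358    0.0964    1.0899    0.0851    0.1058    0.0876]
  [  0.0834    0.1106    0.1464    0.0770    0.1344    1.0716    0.1330    0.0468]
  [  0.1205    0.1154    0.1133    0.1007    0.1138    0.1264    1.1402    0.0685]
  [  0.1395    0.0654    0.0932    0.0800    0.1316    0.1351    0.1600    1.0866]
Total output x = L · d:
  x_0 = 1.1651·35 + 0.1569·90 + 0.0649·74 + 0.0618·58 + 0.1678·62 + 0.1470·55 + 0.0894·93 + 0.0921·23 = 92.2116
  x_1 = 0.1437·35 + 1.0962·90 + 0.0952·74 + 0.0916·58 + 0.1552·62 + 0.1276·55 + 0.1120·93 + 0.1103·23 = 145.6281
  x_2 = 0.1119·35 + 0.1441·90 + 1.0854·74 + 0.0723·58 + 0.1353·62 + 0.1464·55 + 0.1321·93 + 0.1002·23 = 132.4332
  x_3 = 0.1624·35 + 0.1183·90 + 0.1615·74 + 1.1076·58 + 0.1551·62 + 0.1285·55 + 0.1603·93 + 0.0770·23 = 125.8912
  x_4 = 0.1174·35 + 0.1109·90 + 0.1358·74 + 0.0964·58 + 1.0899·62 + 0.0851·55 + 0.1058·93 + 0.0876·23 = 113.8360
  x_5 = 0.0834·35 + 0.1106·90 + 0.1464·74 + 0.0770·58 + 0.1344·62 + 1.0716·55 + 0.1330·93 + 0.0468·23 = 108.8815
  x_6 = 0.1205·35 + 0.1154·90 + 0.1133·74 + 0.1007·58 + 0.1138·62 + 0.1264·55 + 1.1402·93 + 0.0685·23 = 150.4530
  x_7 = 0.1395·35 + 0.0654·90 + 0.0932·74 + 0.0800·58 + 0.1316·62 + 0.1351·55 + 0.1600·93 + 1.0866·23 = 77.7795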